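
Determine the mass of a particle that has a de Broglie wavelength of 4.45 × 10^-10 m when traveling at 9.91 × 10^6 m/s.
1.50 × 10^-31 kg

From the de Broglie relation λ = h/(mv), we solve for m:

m = h/(λv)
m = (6.626 × 10^-34 J·s) / (4.45 × 10^-10 m × 9.91 × 10^6 m/s)
m = 1.50 × 10^-31 kg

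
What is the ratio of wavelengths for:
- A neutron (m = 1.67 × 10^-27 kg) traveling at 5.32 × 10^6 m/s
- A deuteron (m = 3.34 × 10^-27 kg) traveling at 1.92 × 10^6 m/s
λ₁/λ₂ = 0.722

Using λ = h/(mv):

λ₁ = h/(m₁v₁) = 7.46 × 10^-14 m
λ₂ = h/(m₂v₂) = 1.03 × 10^-13 m

Ratio λ₁/λ₂ = (m₂v₂)/(m₁v₁)
         = (3.34 × 10^-27 kg × 1.92 × 10^6 m/s) / (1.67 × 10^-27 kg × 5.32 × 10^6 m/s)
         = 0.722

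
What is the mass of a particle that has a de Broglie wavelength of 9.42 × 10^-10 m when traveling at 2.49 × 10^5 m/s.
2.82 × 10^-30 kg

From the de Broglie relation λ = h/(mv), we solve for m:

m = h/(λv)
m = (6.626 × 10^-34 J·s) / (9.42 × 10^-10 m × 2.49 × 10^5 m/s)
m = 2.82 × 10^-30 kg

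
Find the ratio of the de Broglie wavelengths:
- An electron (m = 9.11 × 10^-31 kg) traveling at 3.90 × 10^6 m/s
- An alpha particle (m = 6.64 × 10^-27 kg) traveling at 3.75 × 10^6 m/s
λ₁/λ₂ = 7.01 × 10^3

Using λ = h/(mv):

λ₁ = h/(m₁v₁) = 1.86 × 10^-10 m
λ₂ = h/(m₂v₂) = 2.66 × 10^-14 m

Ratio λ₁/λ₂ = (m₂v₂)/(m₁v₁)
         = (6.64 × 10^-27 kg × 3.75 × 10^6 m/s) / (9.11 × 10^-31 kg × 3.90 × 10^6 m/s)
         = 7.01 × 10^3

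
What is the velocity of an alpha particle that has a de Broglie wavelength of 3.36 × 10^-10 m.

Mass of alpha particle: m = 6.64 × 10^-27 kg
2.97 × 10^2 m/s

From the de Broglie relation λ = h/(mv), we solve for v:

v = h/(mλ)
v = (6.626 × 10^-34 J·s) / (6.64 × 10^-27 kg × 3.36 × 10^-10 m)
v = 2.97 × 10^2 m/s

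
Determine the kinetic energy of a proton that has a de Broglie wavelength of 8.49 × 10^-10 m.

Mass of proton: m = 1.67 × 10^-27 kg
1.82 × 10^-22 J (or 1.14 × 10^-3 eV)

From λ = h/√(2mKE), we solve for KE:

λ² = h²/(2mKE)
KE = h²/(2mλ²)
KE = (6.626 × 10^-34 J·s)² / (2 × 1.67 × 10^-27 kg × (8.49 × 10^-10 m)²)
KE = 1.82 × 10^-22 J
KE = 1.14 × 10^-3 eV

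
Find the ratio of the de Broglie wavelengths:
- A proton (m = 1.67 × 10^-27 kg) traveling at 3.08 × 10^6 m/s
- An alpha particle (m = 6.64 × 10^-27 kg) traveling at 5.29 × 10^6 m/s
λ₁/λ₂ = 6.83

Using λ = h/(mv):

λ₁ = h/(m₁v₁) = 1.29 × 10^-13 m
λ₂ = h/(m₂v₂) = 1.89 × 10^-14 m

Ratio λ₁/λ₂ = (m₂v₂)/(m₁v₁)
         = (6.64 × 10^-27 kg × 5.29 × 10^6 m/s) / (1.67 × 10^-27 kg × 3.08 × 10^6 m/s)
         = 6.83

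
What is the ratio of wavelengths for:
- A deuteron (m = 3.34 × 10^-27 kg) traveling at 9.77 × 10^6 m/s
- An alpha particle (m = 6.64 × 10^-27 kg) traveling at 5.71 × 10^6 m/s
λ₁/λ₂ = 1.16

Using λ = h/(mv):

λ₁ = h/(m₁v₁) = 2.03 × 10^-14 m
λ₂ = h/(m₂v₂) = 1.75 × 10^-14 m

Ratio λ₁/λ₂ = (m₂v₂)/(m₁v₁)
         = (6.64 × 10^-27 kg × 5.71 × 10^6 m/s) / (3.34 × 10^-27 kg × 9.77 × 10^6 m/s)
         = 1.16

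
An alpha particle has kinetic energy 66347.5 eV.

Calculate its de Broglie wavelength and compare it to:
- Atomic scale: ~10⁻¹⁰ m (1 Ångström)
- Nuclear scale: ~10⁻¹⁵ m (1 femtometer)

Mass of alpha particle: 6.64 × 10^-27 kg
λ = 5.58 × 10^-14 m, which is between nuclear and atomic scales.

Using λ = h/√(2mKE):

KE = 66347.5 eV = 1.063 × 10^-14 J

λ = h/√(2mKE)
λ = (6.626 × 10^-34 J·s) / √(2 × 6.64 × 10^-27 kg × 1.063 × 10^-14 J)
λ = 5.58 × 10^-14 m

Comparison:
- Atomic scale (10⁻¹⁰ m): λ is 0.00056× this size
- Nuclear scale (10⁻¹⁵ m): λ is 56× this size

The wavelength is between nuclear and atomic scales.

This wavelength is appropriate for probing atomic structure but too large for nuclear physics experiments.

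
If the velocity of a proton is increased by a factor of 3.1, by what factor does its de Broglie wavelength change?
The wavelength decreases by a factor of 3.1.

From λ = h/(mv), the wavelength is inversely proportional to velocity:

λ ∝ 1/v

If v → 3.1v, then λ → λ/3.1

When velocity is increased by a factor of 3.1, the wavelength decreases by a factor of 3.1.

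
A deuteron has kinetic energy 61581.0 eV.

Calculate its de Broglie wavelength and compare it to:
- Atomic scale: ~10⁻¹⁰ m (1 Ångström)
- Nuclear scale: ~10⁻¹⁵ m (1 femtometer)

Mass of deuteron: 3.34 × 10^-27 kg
λ = 8.16 × 10^-14 m, which is between nuclear and atomic scales.

Using λ = h/√(2mKE):

KE = 61581.0 eV = 9.866 × 10^-15 J

λ = h/√(2mKE)
λ = (6.626 × 10^-34 J·s) / √(2 × 3.34 × 10^-27 kg × 9.866 × 10^-15 J)
λ = 8.16 × 10^-14 m

Comparison:
- Atomic scale (10⁻¹⁰ m): λ is 0.00082× this size
- Nuclear scale (10⁻¹⁵ m): λ is 82× this size

The wavelength is between nuclear and atomic scales.

This wavelength is appropriate for probing atomic structure but too large for nuclear physics experiments.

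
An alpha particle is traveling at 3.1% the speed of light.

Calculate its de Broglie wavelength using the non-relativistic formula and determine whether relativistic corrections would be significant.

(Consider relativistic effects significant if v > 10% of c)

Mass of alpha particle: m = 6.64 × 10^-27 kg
No, relativistic corrections are not needed.

Using the non-relativistic de Broglie formula λ = h/(mv):

v = 3.1% × c = 9.294 × 10^6 m/s

λ = h/(mv)
λ = (6.626 × 10^-34 J·s) / (6.64 × 10^-27 kg × 9.294 × 10^6 m/s)
λ = 1.07 × 10^-14 m

Since v = 3.1% of c < 10% of c, relativistic corrections are NOT significant and this non-relativistic result is a good approximation.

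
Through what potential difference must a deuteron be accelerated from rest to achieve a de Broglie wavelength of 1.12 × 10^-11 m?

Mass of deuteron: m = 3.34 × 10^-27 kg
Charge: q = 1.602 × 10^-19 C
3.27 V

From λ = h/√(2mqV), we solve for V:

λ² = h²/(2mqV)
V = h²/(2mqλ²)
V = (6.626 × 10^-34 J·s)² / (2 × 3.34 × 10^-27 kg × 1.602 × 10^-19 C × (1.12 × 10^-11 m)²)
V = 3.27 V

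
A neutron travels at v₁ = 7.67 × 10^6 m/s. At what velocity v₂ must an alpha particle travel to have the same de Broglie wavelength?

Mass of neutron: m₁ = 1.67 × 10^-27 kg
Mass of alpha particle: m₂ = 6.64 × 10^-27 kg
v₂ = 1.93 × 10^6 m/s

For equal de Broglie wavelengths: λ₁ = λ₂

h/(m₁v₁) = h/(m₂v₂)
m₁v₁ = m₂v₂
v₂ = v₁ · (m₁/m₂)

v₂ = 7.67 × 10^6 m/s × (1.67 × 10^-27 kg / 6.64 × 10^-27 kg)
v₂ = 1.93 × 10^6 m/s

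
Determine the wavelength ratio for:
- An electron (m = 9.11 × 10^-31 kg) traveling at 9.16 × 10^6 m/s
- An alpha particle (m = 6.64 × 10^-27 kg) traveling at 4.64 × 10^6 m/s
λ₁/λ₂ = 3.69 × 10^3

Using λ = h/(mv):

λ₁ = h/(m₁v₁) = 7.94 × 10^-11 m
λ₂ = h/(m₂v₂) = 2.15 × 10^-14 m

Ratio λ₁/λ₂ = (m₂v₂)/(m₁v₁)
         = (6.64 × 10^-27 kg × 4.64 × 10^6 m/s) / (9.11 × 10^-31 kg × 9.16 × 10^6 m/s)
         = 3.69 × 10^3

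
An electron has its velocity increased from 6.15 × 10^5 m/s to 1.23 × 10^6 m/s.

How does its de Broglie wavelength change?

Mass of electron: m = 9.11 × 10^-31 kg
The wavelength decreases by a factor of 2.

Using λ = h/(mv):

Initial wavelength: λ₁ = h/(mv₁) = 1.18 × 10^-9 m
Final wavelength: λ₂ = h/(mv₂) = 5.91 × 10^-10 m

Since λ ∝ 1/v, when velocity increases by a factor of 2, the wavelength decreases by a factor of 2.

λ₂/λ₁ = v₁/v₂ = 1/2

The wavelength decreases by a factor of 2.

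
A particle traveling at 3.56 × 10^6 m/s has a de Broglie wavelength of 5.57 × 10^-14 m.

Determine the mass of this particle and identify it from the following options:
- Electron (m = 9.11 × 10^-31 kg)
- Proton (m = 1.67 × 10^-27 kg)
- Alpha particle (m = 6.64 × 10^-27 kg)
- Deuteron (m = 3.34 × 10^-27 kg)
The particle is a deuteron.

From λ = h/(mv), solve for mass:

m = h/(λv)
m = (6.626 × 10^-34 J·s) / (5.57 × 10^-14 m × 3.56 × 10^6 m/s)
m = 3.34 × 10^-27 kg

Comparing with the listed masses, this is closest to a deuteron.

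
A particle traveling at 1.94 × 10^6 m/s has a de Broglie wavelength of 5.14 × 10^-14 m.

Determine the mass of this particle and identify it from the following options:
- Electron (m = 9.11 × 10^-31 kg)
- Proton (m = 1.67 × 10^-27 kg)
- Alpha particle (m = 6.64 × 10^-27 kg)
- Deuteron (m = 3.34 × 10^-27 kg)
The particle is an alpha particle.

From λ = h/(mv), solve for mass:

m = h/(λv)
m = (6.626 × 10^-34 J·s) / (5.14 × 10^-14 m × 1.94 × 10^6 m/s)
m = 6.64 × 10^-27 kg

Comparing with the listed masses, this is closest to an alpha particle.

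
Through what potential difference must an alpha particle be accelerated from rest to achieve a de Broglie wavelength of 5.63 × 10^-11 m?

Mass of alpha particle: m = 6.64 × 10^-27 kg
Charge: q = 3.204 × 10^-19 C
3.26 × 10^-2 V

From λ = h/√(2mqV), we solve for V:

λ² = h²/(2mqV)
V = h²/(2mqλ²)
V = (6.626 × 10^-34 J·s)² / (2 × 6.64 × 10^-27 kg × 3.204 × 10^-19 C × (5.63 × 10^-11 m)²)
V = 3.26 × 10^-2 V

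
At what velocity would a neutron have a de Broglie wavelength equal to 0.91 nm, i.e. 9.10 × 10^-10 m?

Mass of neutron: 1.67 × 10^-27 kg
4.36 × 10^2 m/s

From λ = h/(mv), solve for v:

v = h/(mλ)
v = (6.626 × 10^-34 J·s) / (1.67 × 10^-27 kg × 9.10 × 10^-10 m)
v = 4.36 × 10^2 m/s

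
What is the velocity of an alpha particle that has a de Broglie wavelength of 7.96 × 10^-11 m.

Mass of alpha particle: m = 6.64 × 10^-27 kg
1.25 × 10^3 m/s

From the de Broglie relation λ = h/(mv), we solve for v:

v = h/(mλ)
v = (6.626 × 10^-34 J·s) / (6.64 × 10^-27 kg × 7.96 × 10^-11 m)
v = 1.25 × 10^3 m/s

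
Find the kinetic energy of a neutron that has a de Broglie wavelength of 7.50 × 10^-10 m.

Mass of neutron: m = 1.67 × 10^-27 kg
2.34 × 10^-22 J (or 1.46 × 10^-3 eV)

From λ = h/√(2mKE), we solve for KE:

λ² = h²/(2mKE)
KE = h²/(2mλ²)
KE = (6.626 × 10^-34 J·s)² / (2 × 1.67 × 10^-27 kg × (7.50 × 10^-10 m)²)
KE = 2.34 × 10^-22 J
KE = 1.46 × 10^-3 eV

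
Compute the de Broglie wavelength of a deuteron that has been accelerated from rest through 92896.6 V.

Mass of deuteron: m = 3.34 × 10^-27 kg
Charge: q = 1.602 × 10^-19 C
6.65 × 10^-14 m

When a particle is accelerated through voltage V, it gains kinetic energy KE = qV.

The de Broglie wavelength is then λ = h/√(2mqV):

λ = h/√(2mqV)
λ = (6.626 × 10^-34 J·s) / √(2 × 3.34 × 10^-27 kg × 1.602 × 10^-19 C × 92896.6 V)
λ = 6.65 × 10^-14 m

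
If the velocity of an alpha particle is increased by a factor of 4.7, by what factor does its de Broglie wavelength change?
The wavelength decreases by a factor of 4.7.

From λ = h/(mv), the wavelength is inversely proportional to velocity:

λ ∝ 1/v

If v → 4.7v, then λ → λ/4.7

When velocity is increased by a factor of 4.7, the wavelength decreases by a factor of 4.7.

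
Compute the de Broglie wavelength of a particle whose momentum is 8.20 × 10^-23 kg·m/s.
8.08 × 10^-12 m

Using the de Broglie relation λ = h/p:

λ = h/p
λ = (6.626 × 10^-34 J·s) / (8.20 × 10^-23 kg·m/s)
λ = 8.08 × 10^-12 m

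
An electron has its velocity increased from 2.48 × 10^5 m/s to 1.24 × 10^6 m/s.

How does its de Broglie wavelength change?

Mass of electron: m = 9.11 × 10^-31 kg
The wavelength decreases by a factor of 5.

Using λ = h/(mv):

Initial wavelength: λ₁ = h/(mv₁) = 2.93 × 10^-9 m
Final wavelength: λ₂ = h/(mv₂) = 5.87 × 10^-10 m

Since λ ∝ 1/v, when velocity increases by a factor of 5, the wavelength decreases by a factor of 5.

λ₂/λ₁ = v₁/v₂ = 1/5

The wavelength decreases by a factor of 5.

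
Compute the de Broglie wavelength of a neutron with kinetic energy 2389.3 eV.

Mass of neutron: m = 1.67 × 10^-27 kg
5.86 × 10^-13 m

Using λ = h/√(2mKE):

First convert KE to Joules: KE = 2389.3 eV = 3.828 × 10^-16 J

λ = h/√(2mKE)
λ = (6.626 × 10^-34 J·s) / √(2 × 1.67 × 10^-27 kg × 3.828 × 10^-16 J)
λ = 5.86 × 10^-13 m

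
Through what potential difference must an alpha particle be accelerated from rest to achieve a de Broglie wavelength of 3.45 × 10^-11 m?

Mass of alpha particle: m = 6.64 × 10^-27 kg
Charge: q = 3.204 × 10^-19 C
8.67 × 10^-2 V

From λ = h/√(2mqV), we solve for V:

λ² = h²/(2mqV)
V = h²/(2mqλ²)
V = (6.626 × 10^-34 J·s)² / (2 × 6.64 × 10^-27 kg × 3.204 × 10^-19 C × (3.45 × 10^-11 m)²)
V = 8.67 × 10^-2 V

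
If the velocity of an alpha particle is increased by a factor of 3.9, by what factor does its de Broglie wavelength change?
The wavelength decreases by a factor of 3.9.

From λ = h/(mv), the wavelength is inversely proportional to velocity:

λ ∝ 1/v

If v → 3.9v, then λ → λ/3.9

When velocity is increased by a factor of 3.9, the wavelength decreases by a factor of 3.9.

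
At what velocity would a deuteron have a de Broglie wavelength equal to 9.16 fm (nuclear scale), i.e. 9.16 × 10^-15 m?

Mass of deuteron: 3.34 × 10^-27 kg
2.17 × 10^7 m/s

From λ = h/(mv), solve for v:

v = h/(mλ)
v = (6.626 × 10^-34 J·s) / (3.34 × 10^-27 kg × 9.16 × 10^-15 m)
v = 2.17 × 10^7 m/s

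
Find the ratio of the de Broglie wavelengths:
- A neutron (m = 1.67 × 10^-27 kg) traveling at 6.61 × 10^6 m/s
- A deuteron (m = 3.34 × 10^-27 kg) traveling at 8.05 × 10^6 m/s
λ₁/λ₂ = 2.44

Using λ = h/(mv):

λ₁ = h/(m₁v₁) = 6.00 × 10^-14 m
λ₂ = h/(m₂v₂) = 2.46 × 10^-14 m

Ratio λ₁/λ₂ = (m₂v₂)/(m₁v₁)
         = (3.34 × 10^-27 kg × 8.05 × 10^6 m/s) / (1.67 × 10^-27 kg × 6.61 × 10^6 m/s)
         = 2.44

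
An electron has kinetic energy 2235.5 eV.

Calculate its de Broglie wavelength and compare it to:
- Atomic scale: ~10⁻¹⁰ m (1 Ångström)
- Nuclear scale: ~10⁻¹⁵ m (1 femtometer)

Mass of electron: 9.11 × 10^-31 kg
λ = 2.59 × 10^-11 m, which is between nuclear and atomic scales.

Using λ = h/√(2mKE):

KE = 2235.5 eV = 3.582 × 10^-16 J

λ = h/√(2mKE)
λ = (6.626 × 10^-34 J·s) / √(2 × 9.11 × 10^-31 kg × 3.582 × 10^-16 J)
λ = 2.59 × 10^-11 m

Comparison:
- Atomic scale (10⁻¹⁰ m): λ is 0.26× this size
- Nuclear scale (10⁻¹⁵ m): λ is 2.6e+04× this size

The wavelength is between nuclear and atomic scales.

This wavelength is appropriate for probing atomic structure but too large for nuclear physics experiments.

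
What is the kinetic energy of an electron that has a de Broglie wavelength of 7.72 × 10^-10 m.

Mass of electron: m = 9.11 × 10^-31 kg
4.04 × 10^-19 J (or 2.52 eV)

From λ = h/√(2mKE), we solve for KE:

λ² = h²/(2mKE)
KE = h²/(2mλ²)
KE = (6.626 × 10^-34 J·s)² / (2 × 9.11 × 10^-31 kg × (7.72 × 10^-10 m)²)
KE = 4.04 × 10^-19 J
KE = 2.52 eV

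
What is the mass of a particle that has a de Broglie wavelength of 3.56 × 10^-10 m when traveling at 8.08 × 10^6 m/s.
2.30 × 10^-31 kg

From the de Broglie relation λ = h/(mv), we solve for m:

m = h/(λv)
m = (6.626 × 10^-34 J·s) / (3.56 × 10^-10 m × 8.08 × 10^6 m/s)
m = 2.30 × 10^-31 kg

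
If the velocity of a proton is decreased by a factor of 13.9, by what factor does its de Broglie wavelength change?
The wavelength increases by a factor of 13.9.

From λ = h/(mv), the wavelength is inversely proportional to velocity:

λ ∝ 1/v

If v → v/13.9, then λ → 13.9λ

When velocity is decreased by a factor of 13.9, the wavelength increases by a factor of 13.9.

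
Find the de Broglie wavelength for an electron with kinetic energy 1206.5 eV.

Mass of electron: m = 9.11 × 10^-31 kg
3.53 × 10^-11 m

Using λ = h/√(2mKE):

First convert KE to Joules: KE = 1206.5 eV = 1.933 × 10^-16 J

λ = h/√(2mKE)
λ = (6.626 × 10^-34 J·s) / √(2 × 9.11 × 10^-31 kg × 1.933 × 10^-16 J)
λ = 3.53 × 10^-11 m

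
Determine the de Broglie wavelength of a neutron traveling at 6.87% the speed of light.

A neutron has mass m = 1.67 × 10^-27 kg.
1.93 × 10^-14 m

Using the de Broglie relation λ = h/(mv):

v = 6.87% × c = 2.060 × 10^7 m/s

λ = h/(mv)
λ = (6.626 × 10^-34 J·s) / (1.67 × 10^-27 kg × 2.060 × 10^7 m/s)
λ = 1.93 × 10^-14 m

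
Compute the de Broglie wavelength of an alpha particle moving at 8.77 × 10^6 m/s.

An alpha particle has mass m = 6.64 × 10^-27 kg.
1.14 × 10^-14 m

Using the de Broglie relation λ = h/(mv):

λ = h/(mv)
λ = (6.626 × 10^-34 J·s) / (6.64 × 10^-27 kg × 8.77 × 10^6 m/s)
λ = 1.14 × 10^-14 m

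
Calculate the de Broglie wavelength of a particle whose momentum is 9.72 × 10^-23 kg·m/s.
6.82 × 10^-12 m

Using the de Broglie relation λ = h/p:

λ = h/p
λ = (6.626 × 10^-34 J·s) / (9.72 × 10^-23 kg·m/s)
λ = 6.82 × 10^-12 m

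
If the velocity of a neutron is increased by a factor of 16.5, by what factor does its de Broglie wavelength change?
The wavelength decreases by a factor of 16.5.

From λ = h/(mv), the wavelength is inversely proportional to velocity:

λ ∝ 1/v

If v → 16.5v, then λ → λ/16.5

When velocity is increased by a factor of 16.5, the wavelength decreases by a factor of 16.5.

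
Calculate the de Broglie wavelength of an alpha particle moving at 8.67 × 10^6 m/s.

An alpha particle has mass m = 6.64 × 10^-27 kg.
1.15 × 10^-14 m

Using the de Broglie relation λ = h/(mv):

λ = h/(mv)
λ = (6.626 × 10^-34 J·s) / (6.64 × 10^-27 kg × 8.67 × 10^6 m/s)
λ = 1.15 × 10^-14 m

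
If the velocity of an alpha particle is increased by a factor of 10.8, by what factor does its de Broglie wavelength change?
The wavelength decreases by a factor of 10.8.

From λ = h/(mv), the wavelength is inversely proportional to velocity:

λ ∝ 1/v

If v → 10.8v, then λ → λ/10.8

When velocity is increased by a factor of 10.8, the wavelength decreases by a factor of 10.8.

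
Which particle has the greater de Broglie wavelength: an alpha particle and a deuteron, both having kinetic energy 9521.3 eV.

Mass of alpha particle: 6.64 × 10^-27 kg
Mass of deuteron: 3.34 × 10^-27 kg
The deuteron has the longer wavelength.

Using λ = h/√(2mKE):

For alpha particle: λ₁ = h/√(2m₁KE) = 1.47 × 10^-13 m
For deuteron: λ₂ = h/√(2m₂KE) = 2.08 × 10^-13 m

Since λ ∝ 1/√m at constant kinetic energy, the lighter particle has the longer wavelength.

The deuteron has the longer de Broglie wavelength.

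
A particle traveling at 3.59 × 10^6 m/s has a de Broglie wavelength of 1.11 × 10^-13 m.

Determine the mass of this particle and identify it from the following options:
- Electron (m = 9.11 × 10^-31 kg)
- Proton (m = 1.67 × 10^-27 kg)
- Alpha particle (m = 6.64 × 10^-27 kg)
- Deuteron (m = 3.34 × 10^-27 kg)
The particle is a proton.

From λ = h/(mv), solve for mass:

m = h/(λv)
m = (6.626 × 10^-34 J·s) / (1.11 × 10^-13 m × 3.59 × 10^6 m/s)
m = 1.66 × 10^-27 kg

Comparing with the listed masses, this is closest to a proton.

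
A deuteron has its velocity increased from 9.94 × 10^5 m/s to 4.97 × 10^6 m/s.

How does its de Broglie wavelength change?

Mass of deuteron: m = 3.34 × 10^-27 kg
The wavelength decreases by a factor of 5.

Using λ = h/(mv):

Initial wavelength: λ₁ = h/(mv₁) = 2.00 × 10^-13 m
Final wavelength: λ₂ = h/(mv₂) = 3.99 × 10^-14 m

Since λ ∝ 1/v, when velocity increases by a factor of 5, the wavelength decreases by a factor of 5.

λ₂/λ₁ = v₁/v₂ = 1/5

The wavelength decreases by a factor of 5.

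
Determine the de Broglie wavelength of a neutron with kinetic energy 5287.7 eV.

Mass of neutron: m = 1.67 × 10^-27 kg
3.94 × 10^-13 m

Using λ = h/√(2mKE):

First convert KE to Joules: KE = 5287.7 eV = 8.472 × 10^-16 J

λ = h/√(2mKE)
λ = (6.626 × 10^-34 J·s) / √(2 × 1.67 × 10^-27 kg × 8.472 × 10^-16 J)
λ = 3.94 × 10^-13 m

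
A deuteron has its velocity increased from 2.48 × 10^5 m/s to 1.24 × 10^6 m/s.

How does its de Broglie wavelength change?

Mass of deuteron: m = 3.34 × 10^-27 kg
The wavelength decreases by a factor of 5.

Using λ = h/(mv):

Initial wavelength: λ₁ = h/(mv₁) = 8.00 × 10^-13 m
Final wavelength: λ₂ = h/(mv₂) = 1.60 × 10^-13 m

Since λ ∝ 1/v, when velocity increases by a factor of 5, the wavelength decreases by a factor of 5.

λ₂/λ₁ = v₁/v₂ = 1/5

The wavelength decreases by a factor of 5.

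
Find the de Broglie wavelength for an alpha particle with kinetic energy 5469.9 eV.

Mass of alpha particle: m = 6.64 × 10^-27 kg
1.94 × 10^-13 m

Using λ = h/√(2mKE):

First convert KE to Joules: KE = 5469.9 eV = 8.764 × 10^-16 J

λ = h/√(2mKE)
λ = (6.626 × 10^-34 J·s) / √(2 × 6.64 × 10^-27 kg × 8.764 × 10^-16 J)
λ = 1.94 × 10^-13 m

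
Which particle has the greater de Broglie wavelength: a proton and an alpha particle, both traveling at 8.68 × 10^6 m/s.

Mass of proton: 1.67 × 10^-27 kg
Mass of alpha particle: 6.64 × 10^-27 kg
The proton has the longer wavelength.

Using λ = h/(mv), since both particles have the same velocity, the wavelength depends only on mass.

For proton: λ₁ = h/(m₁v) = 4.57 × 10^-14 m
For alpha particle: λ₂ = h/(m₂v) = 1.15 × 10^-14 m

Since λ ∝ 1/m at constant velocity, the lighter particle has the longer wavelength.

The proton has the longer de Broglie wavelength.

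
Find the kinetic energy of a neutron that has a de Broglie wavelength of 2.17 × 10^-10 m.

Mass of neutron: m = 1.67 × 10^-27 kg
2.79 × 10^-21 J (or 0.0174 eV)

From λ = h/√(2mKE), we solve for KE:

λ² = h²/(2mKE)
KE = h²/(2mλ²)
KE = (6.626 × 10^-34 J·s)² / (2 × 1.67 × 10^-27 kg × (2.17 × 10^-10 m)²)
KE = 2.79 × 10^-21 J
KE = 0.0174 eV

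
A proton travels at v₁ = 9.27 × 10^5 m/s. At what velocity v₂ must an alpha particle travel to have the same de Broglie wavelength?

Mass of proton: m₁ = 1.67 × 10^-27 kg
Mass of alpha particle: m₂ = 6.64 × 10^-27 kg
v₂ = 2.33 × 10^5 m/s

For equal de Broglie wavelengths: λ₁ = λ₂

h/(m₁v₁) = h/(m₂v₂)
m₁v₁ = m₂v₂
v₂ = v₁ · (m₁/m₂)

v₂ = 9.27 × 10^5 m/s × (1.67 × 10^-27 kg / 6.64 × 10^-27 kg)
v₂ = 2.33 × 10^5 m/s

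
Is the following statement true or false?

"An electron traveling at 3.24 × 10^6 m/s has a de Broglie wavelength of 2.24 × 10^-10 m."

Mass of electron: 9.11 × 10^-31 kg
True

The claim is correct.

Using λ = h/(mv):
λ = (6.626 × 10^-34 J·s) / (9.11 × 10^-31 kg × 3.24 × 10^6 m/s)
λ = 2.24 × 10^-10 m

This matches the claimed value.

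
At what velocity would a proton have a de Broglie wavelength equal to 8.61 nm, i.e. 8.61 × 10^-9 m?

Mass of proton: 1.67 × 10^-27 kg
4.61 × 10^1 m/s

From λ = h/(mv), solve for v:

v = h/(mλ)
v = (6.626 × 10^-34 J·s) / (1.67 × 10^-27 kg × 8.61 × 10^-9 m)
v = 4.61 × 10^1 m/s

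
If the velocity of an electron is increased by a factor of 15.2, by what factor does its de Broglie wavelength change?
The wavelength decreases by a factor of 15.2.

From λ = h/(mv), the wavelength is inversely proportional to velocity:

λ ∝ 1/v

If v → 15.2v, then λ → λ/15.2

When velocity is increased by a factor of 15.2, the wavelength decreases by a factor of 15.2.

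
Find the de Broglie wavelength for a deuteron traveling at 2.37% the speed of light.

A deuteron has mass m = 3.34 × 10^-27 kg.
2.79 × 10^-14 m

Using the de Broglie relation λ = h/(mv):

v = 2.37% × c = 7.105 × 10^6 m/s

λ = h/(mv)
λ = (6.626 × 10^-34 J·s) / (3.34 × 10^-27 kg × 7.105 × 10^6 m/s)
λ = 2.79 × 10^-14 m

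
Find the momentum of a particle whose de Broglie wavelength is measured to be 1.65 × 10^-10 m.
4.02 × 10^-24 kg·m/s

From the de Broglie relation λ = h/p, we solve for p:

p = h/λ
p = (6.626 × 10^-34 J·s) / (1.65 × 10^-10 m)
p = 4.02 × 10^-24 kg·m/s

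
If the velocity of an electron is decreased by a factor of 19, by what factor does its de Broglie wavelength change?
The wavelength increases by a factor of 19.

From λ = h/(mv), the wavelength is inversely proportional to velocity:

λ ∝ 1/v

If v → v/19, then λ → 19λ

When velocity is decreased by a factor of 19, the wavelength increases by a factor of 19.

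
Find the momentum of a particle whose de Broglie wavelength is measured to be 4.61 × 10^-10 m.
1.44 × 10^-24 kg·m/s

From the de Broglie relation λ = h/p, we solve for p:

p = h/λ
p = (6.626 × 10^-34 J·s) / (4.61 × 10^-10 m)
p = 1.44 × 10^-24 kg·m/s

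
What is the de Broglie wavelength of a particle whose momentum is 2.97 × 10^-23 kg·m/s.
2.23 × 10^-11 m

Using the de Broglie relation λ = h/p:

λ = h/p
λ = (6.626 × 10^-34 J·s) / (2.97 × 10^-23 kg·m/s)
λ = 2.23 × 10^-11 m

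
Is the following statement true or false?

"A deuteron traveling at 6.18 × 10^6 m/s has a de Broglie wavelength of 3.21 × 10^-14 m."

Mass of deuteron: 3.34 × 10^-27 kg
True

The claim is correct.

Using λ = h/(mv):
λ = (6.626 × 10^-34 J·s) / (3.34 × 10^-27 kg × 6.18 × 10^6 m/s)
λ = 3.21 × 10^-14 m

This matches the claimed value.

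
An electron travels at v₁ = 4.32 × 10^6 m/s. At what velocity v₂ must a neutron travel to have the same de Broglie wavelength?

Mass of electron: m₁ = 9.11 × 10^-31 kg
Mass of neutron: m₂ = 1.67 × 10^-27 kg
v₂ = 2.36 × 10^3 m/s

For equal de Broglie wavelengths: λ₁ = λ₂

h/(m₁v₁) = h/(m₂v₂)
m₁v₁ = m₂v₂
v₂ = v₁ · (m₁/m₂)

v₂ = 4.32 × 10^6 m/s × (9.11 × 10^-31 kg / 1.67 × 10^-27 kg)
v₂ = 2.36 × 10^3 m/s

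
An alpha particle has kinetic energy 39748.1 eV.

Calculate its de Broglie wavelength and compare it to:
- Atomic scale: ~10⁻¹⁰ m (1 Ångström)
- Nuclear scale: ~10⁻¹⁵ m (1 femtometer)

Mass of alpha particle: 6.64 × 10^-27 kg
λ = 7.21 × 10^-14 m, which is between nuclear and atomic scales.

Using λ = h/√(2mKE):

KE = 39748.1 eV = 6.368 × 10^-15 J

λ = h/√(2mKE)
λ = (6.626 × 10^-34 J·s) / √(2 × 6.64 × 10^-27 kg × 6.368 × 10^-15 J)
λ = 7.21 × 10^-14 m

Comparison:
- Atomic scale (10⁻¹⁰ m): λ is 0.00072× this size
- Nuclear scale (10⁻¹⁵ m): λ is 72× this size

The wavelength is between nuclear and atomic scales.

This wavelength is appropriate for probing atomic structure but too large for nuclear physics experiments.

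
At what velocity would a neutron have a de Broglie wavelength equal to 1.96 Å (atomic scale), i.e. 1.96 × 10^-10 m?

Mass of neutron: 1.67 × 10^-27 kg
2.02 × 10^3 m/s

From λ = h/(mv), solve for v:

v = h/(mλ)
v = (6.626 × 10^-34 J·s) / (1.67 × 10^-27 kg × 1.96 × 10^-10 m)
v = 2.02 × 10^3 m/s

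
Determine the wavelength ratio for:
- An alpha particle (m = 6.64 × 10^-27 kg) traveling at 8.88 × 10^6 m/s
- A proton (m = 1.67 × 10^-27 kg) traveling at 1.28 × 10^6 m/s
λ₁/λ₂ = 0.0363

Using λ = h/(mv):

λ₁ = h/(m₁v₁) = 1.12 × 10^-14 m
λ₂ = h/(m₂v₂) = 3.10 × 10^-13 m

Ratio λ₁/λ₂ = (m₂v₂)/(m₁v₁)
         = (1.67 × 10^-27 kg × 1.28 × 10^6 m/s) / (6.64 × 10^-27 kg × 8.88 × 10^6 m/s)
         = 0.0363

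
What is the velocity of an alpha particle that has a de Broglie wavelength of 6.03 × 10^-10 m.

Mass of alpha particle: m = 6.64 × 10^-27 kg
1.65 × 10^2 m/s

From the de Broglie relation λ = h/(mv), we solve for v:

v = h/(mλ)
v = (6.626 × 10^-34 J·s) / (6.64 × 10^-27 kg × 6.03 × 10^-10 m)
v = 1.65 × 10^2 m/s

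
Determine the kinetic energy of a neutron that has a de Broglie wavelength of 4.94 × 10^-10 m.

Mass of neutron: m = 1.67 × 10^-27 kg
5.39 × 10^-22 J (or 3.36 × 10^-3 eV)

From λ = h/√(2mKE), we solve for KE:

λ² = h²/(2mKE)
KE = h²/(2mλ²)
KE = (6.626 × 10^-34 J·s)² / (2 × 1.67 × 10^-27 kg × (4.94 × 10^-10 m)²)
KE = 5.39 × 10^-22 J
KE = 3.36 × 10^-3 eV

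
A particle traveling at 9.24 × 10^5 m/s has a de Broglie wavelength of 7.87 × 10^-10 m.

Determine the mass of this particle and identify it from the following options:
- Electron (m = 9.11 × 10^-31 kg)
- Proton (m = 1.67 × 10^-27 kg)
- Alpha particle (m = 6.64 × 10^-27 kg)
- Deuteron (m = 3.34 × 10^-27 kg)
The particle is an electron.

From λ = h/(mv), solve for mass:

m = h/(λv)
m = (6.626 × 10^-34 J·s) / (7.87 × 10^-10 m × 9.24 × 10^5 m/s)
m = 9.11 × 10^-31 kg

Comparing with the listed masses, this is closest to an electron.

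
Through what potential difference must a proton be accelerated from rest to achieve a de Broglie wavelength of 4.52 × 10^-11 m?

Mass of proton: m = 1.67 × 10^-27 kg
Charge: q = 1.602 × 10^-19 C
4.02 × 10^-1 V

From λ = h/√(2mqV), we solve for V:

λ² = h²/(2mqV)
V = h²/(2mqλ²)
V = (6.626 × 10^-34 J·s)² / (2 × 1.67 × 10^-27 kg × 1.602 × 10^-19 C × (4.52 × 10^-11 m)²)
V = 4.02 × 10^-1 V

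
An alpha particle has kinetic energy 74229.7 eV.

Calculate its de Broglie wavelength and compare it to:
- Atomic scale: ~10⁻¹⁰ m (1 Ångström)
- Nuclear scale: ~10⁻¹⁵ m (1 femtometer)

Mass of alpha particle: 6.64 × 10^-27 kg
λ = 5.27 × 10^-14 m, which is between nuclear and atomic scales.

Using λ = h/√(2mKE):

KE = 74229.7 eV = 1.189 × 10^-14 J

λ = h/√(2mKE)
λ = (6.626 × 10^-34 J·s) / √(2 × 6.64 × 10^-27 kg × 1.189 × 10^-14 J)
λ = 5.27 × 10^-14 m

Comparison:
- Atomic scale (10⁻¹⁰ m): λ is 0.00053× this size
- Nuclear scale (10⁻¹⁵ m): λ is 53× this size

The wavelength is between nuclear and atomic scales.

This wavelength is appropriate for probing atomic structure but too large for nuclear physics experiments.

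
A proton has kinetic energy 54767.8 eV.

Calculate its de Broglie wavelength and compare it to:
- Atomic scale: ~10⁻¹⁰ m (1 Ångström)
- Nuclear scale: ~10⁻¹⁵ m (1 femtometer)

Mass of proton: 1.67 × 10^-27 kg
λ = 1.22 × 10^-13 m, which is between nuclear and atomic scales.

Using λ = h/√(2mKE):

KE = 54767.8 eV = 8.775 × 10^-15 J

λ = h/√(2mKE)
λ = (6.626 × 10^-34 J·s) / √(2 × 1.67 × 10^-27 kg × 8.775 × 10^-15 J)
λ = 1.22 × 10^-13 m

Comparison:
- Atomic scale (10⁻¹⁰ m): λ is 0.0012× this size
- Nuclear scale (10⁻¹⁵ m): λ is 1.2e+02× this size

The wavelength is between nuclear and atomic scales.

This wavelength is appropriate for probing atomic structure but too large for nuclear physics experiments.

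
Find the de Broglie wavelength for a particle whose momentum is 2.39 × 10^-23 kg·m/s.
2.77 × 10^-11 m

Using the de Broglie relation λ = h/p:

λ = h/p
λ = (6.626 × 10^-34 J·s) / (2.39 × 10^-23 kg·m/s)
λ = 2.77 × 10^-11 m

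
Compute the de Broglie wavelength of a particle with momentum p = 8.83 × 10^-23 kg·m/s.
7.50 × 10^-12 m

Using the de Broglie relation λ = h/p:

λ = h/p
λ = (6.626 × 10^-34 J·s) / (8.83 × 10^-23 kg·m/s)
λ = 7.50 × 10^-12 m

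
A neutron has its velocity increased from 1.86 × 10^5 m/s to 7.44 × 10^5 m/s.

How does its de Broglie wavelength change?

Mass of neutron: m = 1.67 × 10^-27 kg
The wavelength decreases by a factor of 4.

Using λ = h/(mv):

Initial wavelength: λ₁ = h/(mv₁) = 2.13 × 10^-12 m
Final wavelength: λ₂ = h/(mv₂) = 5.33 × 10^-13 m

Since λ ∝ 1/v, when velocity increases by a factor of 4, the wavelength decreases by a factor of 4.

λ₂/λ₁ = v₁/v₂ = 1/4

The wavelength decreases by a factor of 4.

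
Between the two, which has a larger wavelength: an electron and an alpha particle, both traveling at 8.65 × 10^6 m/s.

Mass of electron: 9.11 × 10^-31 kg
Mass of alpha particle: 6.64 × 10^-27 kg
The electron has the longer wavelength.

Using λ = h/(mv), since both particles have the same velocity, the wavelength depends only on mass.

For electron: λ₁ = h/(m₁v) = 8.41 × 10^-11 m
For alpha particle: λ₂ = h/(m₂v) = 1.15 × 10^-14 m

Since λ ∝ 1/m at constant velocity, the lighter particle has the longer wavelength.

The electron has the longer de Broglie wavelength.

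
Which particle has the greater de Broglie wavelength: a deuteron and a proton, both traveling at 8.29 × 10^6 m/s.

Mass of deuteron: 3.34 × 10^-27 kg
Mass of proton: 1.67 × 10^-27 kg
The proton has the longer wavelength.

Using λ = h/(mv), since both particles have the same velocity, the wavelength depends only on mass.

For deuteron: λ₁ = h/(m₁v) = 2.39 × 10^-14 m
For proton: λ₂ = h/(m₂v) = 4.79 × 10^-14 m

Since λ ∝ 1/m at constant velocity, the lighter particle has the longer wavelength.

The proton has the longer de Broglie wavelength.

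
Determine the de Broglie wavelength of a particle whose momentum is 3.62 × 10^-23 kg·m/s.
1.83 × 10^-11 m

Using the de Broglie relation λ = h/p:

λ = h/p
λ = (6.626 × 10^-34 J·s) / (3.62 × 10^-23 kg·m/s)
λ = 1.83 × 10^-11 m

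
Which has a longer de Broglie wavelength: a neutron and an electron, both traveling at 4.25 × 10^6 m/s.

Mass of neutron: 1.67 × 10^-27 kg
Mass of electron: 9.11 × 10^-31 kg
The electron has the longer wavelength.

Using λ = h/(mv), since both particles have the same velocity, the wavelength depends only on mass.

For neutron: λ₁ = h/(m₁v) = 9.34 × 10^-14 m
For electron: λ₂ = h/(m₂v) = 1.71 × 10^-10 m

Since λ ∝ 1/m at constant velocity, the lighter particle has the longer wavelength.

The electron has the longer de Broglie wavelength.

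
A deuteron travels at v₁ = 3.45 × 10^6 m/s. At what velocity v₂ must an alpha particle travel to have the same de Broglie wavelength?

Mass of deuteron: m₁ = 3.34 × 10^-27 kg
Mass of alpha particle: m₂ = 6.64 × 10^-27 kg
v₂ = 1.74 × 10^6 m/s

For equal de Broglie wavelengths: λ₁ = λ₂

h/(m₁v₁) = h/(m₂v₂)
m₁v₁ = m₂v₂
v₂ = v₁ · (m₁/m₂)

v₂ = 3.45 × 10^6 m/s × (3.34 × 10^-27 kg / 6.64 × 10^-27 kg)
v₂ = 1.74 × 10^6 m/s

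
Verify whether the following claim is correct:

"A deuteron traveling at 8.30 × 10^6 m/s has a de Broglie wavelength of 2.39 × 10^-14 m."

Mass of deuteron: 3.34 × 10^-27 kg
True

The claim is correct.

Using λ = h/(mv):
λ = (6.626 × 10^-34 J·s) / (3.34 × 10^-27 kg × 8.30 × 10^6 m/s)
λ = 2.39 × 10^-14 m

This matches the claimed value.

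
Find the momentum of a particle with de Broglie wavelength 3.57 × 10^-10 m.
1.86 × 10^-24 kg·m/s

From the de Broglie relation λ = h/p, we solve for p:

p = h/λ
p = (6.626 × 10^-34 J·s) / (3.57 × 10^-10 m)
p = 1.86 × 10^-24 kg·m/s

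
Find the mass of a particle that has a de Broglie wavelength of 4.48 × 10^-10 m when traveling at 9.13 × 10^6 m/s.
1.62 × 10^-31 kg

From the de Broglie relation λ = h/(mv), we solve for m:

m = h/(λv)
m = (6.626 × 10^-34 J·s) / (4.48 × 10^-10 m × 9.13 × 10^6 m/s)
m = 1.62 × 10^-31 kg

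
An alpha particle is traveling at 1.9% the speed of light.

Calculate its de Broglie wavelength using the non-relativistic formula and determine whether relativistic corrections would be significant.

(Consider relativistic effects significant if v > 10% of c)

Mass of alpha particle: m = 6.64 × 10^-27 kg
No, relativistic corrections are not needed.

Using the non-relativistic de Broglie formula λ = h/(mv):

v = 1.9% × c = 5.696 × 10^6 m/s

λ = h/(mv)
λ = (6.626 × 10^-34 J·s) / (6.64 × 10^-27 kg × 5.696 × 10^6 m/s)
λ = 1.75 × 10^-14 m

Since v = 1.9% of c < 10% of c, relativistic corrections are NOT significant and this non-relativistic result is a good approximation.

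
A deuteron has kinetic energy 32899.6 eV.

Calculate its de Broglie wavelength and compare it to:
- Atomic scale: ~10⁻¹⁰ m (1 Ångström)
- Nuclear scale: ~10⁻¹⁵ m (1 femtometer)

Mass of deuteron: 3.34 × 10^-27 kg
λ = 1.12 × 10^-13 m, which is between nuclear and atomic scales.

Using λ = h/√(2mKE):

KE = 32899.6 eV = 5.271 × 10^-15 J

λ = h/√(2mKE)
λ = (6.626 × 10^-34 J·s) / √(2 × 3.34 × 10^-27 kg × 5.271 × 10^-15 J)
λ = 1.12 × 10^-13 m

Comparison:
- Atomic scale (10⁻¹⁰ m): λ is 0.0011× this size
- Nuclear scale (10⁻¹⁵ m): λ is 1.1e+02× this size

The wavelength is between nuclear and atomic scales.

This wavelength is appropriate for probing atomic structure but too large for nuclear physics experiments.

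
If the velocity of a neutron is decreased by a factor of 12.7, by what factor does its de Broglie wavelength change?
The wavelength increases by a factor of 12.7.

From λ = h/(mv), the wavelength is inversely proportional to velocity:

λ ∝ 1/v

If v → v/12.7, then λ → 12.7λ

When velocity is decreased by a factor of 12.7, the wavelength increases by a factor of 12.7.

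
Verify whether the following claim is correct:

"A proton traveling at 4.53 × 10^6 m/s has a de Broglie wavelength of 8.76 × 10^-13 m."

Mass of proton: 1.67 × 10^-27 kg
False

The claim is incorrect.

Using λ = h/(mv):
λ = (6.626 × 10^-34 J·s) / (1.67 × 10^-27 kg × 4.53 × 10^6 m/s)
λ = 8.76 × 10^-14 m

The actual wavelength differs from the claimed 8.76 × 10^-13 m.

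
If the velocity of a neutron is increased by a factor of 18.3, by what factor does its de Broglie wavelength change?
The wavelength decreases by a factor of 18.3.

From λ = h/(mv), the wavelength is inversely proportional to velocity:

λ ∝ 1/v

If v → 18.3v, then λ → λ/18.3

When velocity is increased by a factor of 18.3, the wavelength decreases by a factor of 18.3.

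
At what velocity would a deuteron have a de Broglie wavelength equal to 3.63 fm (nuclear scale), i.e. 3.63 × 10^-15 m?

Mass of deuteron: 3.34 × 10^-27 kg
5.47 × 10^7 m/s

From λ = h/(mv), solve for v:

v = h/(mλ)
v = (6.626 × 10^-34 J·s) / (3.34 × 10^-27 kg × 3.63 × 10^-15 m)
v = 5.47 × 10^7 m/s

Note: This velocity is 18.2% of the speed of light, so relativistic corrections would be needed for a more accurate calculation.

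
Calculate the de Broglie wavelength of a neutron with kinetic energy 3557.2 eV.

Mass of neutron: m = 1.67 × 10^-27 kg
4.80 × 10^-13 m

Using λ = h/√(2mKE):

First convert KE to Joules: KE = 3557.2 eV = 5.699 × 10^-16 J

λ = h/√(2mKE)
λ = (6.626 × 10^-34 J·s) / √(2 × 1.67 × 10^-27 kg × 5.699 × 10^-16 J)
λ = 4.80 × 10^-13 m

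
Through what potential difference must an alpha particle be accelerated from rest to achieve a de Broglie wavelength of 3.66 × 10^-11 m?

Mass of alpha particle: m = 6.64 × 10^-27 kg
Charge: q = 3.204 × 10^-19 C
7.70 × 10^-2 V

From λ = h/√(2mqV), we solve for V:

λ² = h²/(2mqV)
V = h²/(2mqλ²)
V = (6.626 × 10^-34 J·s)² / (2 × 6.64 × 10^-27 kg × 3.204 × 10^-19 C × (3.66 × 10^-11 m)²)
V = 7.70 × 10^-2 V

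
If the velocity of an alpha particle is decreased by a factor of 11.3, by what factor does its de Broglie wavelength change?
The wavelength increases by a factor of 11.3.

From λ = h/(mv), the wavelength is inversely proportional to velocity:

λ ∝ 1/v

If v → v/11.3, then λ → 11.3λ

When velocity is decreased by a factor of 11.3, the wavelength increases by a factor of 11.3.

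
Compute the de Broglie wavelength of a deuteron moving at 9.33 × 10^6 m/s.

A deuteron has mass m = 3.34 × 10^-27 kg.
2.13 × 10^-14 m

Using the de Broglie relation λ = h/(mv):

λ = h/(mv)
λ = (6.626 × 10^-34 J·s) / (3.34 × 10^-27 kg × 9.33 × 10^6 m/s)
λ = 2.13 × 10^-14 m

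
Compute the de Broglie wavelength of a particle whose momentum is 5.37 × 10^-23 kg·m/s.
1.23 × 10^-11 m

Using the de Broglie relation λ = h/p:

λ = h/p
λ = (6.626 × 10^-34 J·s) / (5.37 × 10^-23 kg·m/s)
λ = 1.23 × 10^-11 m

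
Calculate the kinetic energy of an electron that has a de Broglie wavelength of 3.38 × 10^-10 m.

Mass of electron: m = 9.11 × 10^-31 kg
2.11 × 10^-18 J (or 13.2 eV)

From λ = h/√(2mKE), we solve for KE:

λ² = h²/(2mKE)
KE = h²/(2mλ²)
KE = (6.626 × 10^-34 J·s)² / (2 × 9.11 × 10^-31 kg × (3.38 × 10^-10 m)²)
KE = 2.11 × 10^-18 J
KE = 13.2 eV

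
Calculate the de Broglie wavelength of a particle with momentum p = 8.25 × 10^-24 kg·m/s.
8.03 × 10^-11 m

Using the de Broglie relation λ = h/p:

λ = h/p
λ = (6.626 × 10^-34 J·s) / (8.25 × 10^-24 kg·m/s)
λ = 8.03 × 10^-11 m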